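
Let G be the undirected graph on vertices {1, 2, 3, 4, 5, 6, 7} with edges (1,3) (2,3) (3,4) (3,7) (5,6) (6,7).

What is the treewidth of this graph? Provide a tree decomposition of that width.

Every bag has size at most 2, so the width is 2 − 1 = 1 and tw(G) ≤ 1. Any graph with an edge has treewidth ≥ 1, and G has the edge 3–4. Hence tw(G) = 1 exactly.

Treewidth 1.
Bags: B1 = {3, 4}  B2 = {3, 7}  B3 = {2, 3}  B4 = {6, 7}  B5 = {5, 6}  B6 = {1, 3}
Tree: B1–B2, B1–B3, B2–B4, B4–B5, B1–B6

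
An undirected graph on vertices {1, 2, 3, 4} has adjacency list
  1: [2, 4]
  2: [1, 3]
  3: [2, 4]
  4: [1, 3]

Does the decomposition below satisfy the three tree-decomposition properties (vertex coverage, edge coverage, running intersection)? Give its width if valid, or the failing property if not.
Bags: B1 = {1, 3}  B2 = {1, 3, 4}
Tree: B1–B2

No — vertex 2 appears in no bag.

A tree decomposition must satisfy three properties: every vertex lies in some bag; for every edge, both endpoints lie together in some bag; and for every vertex, the bags containing it form a connected subtree. Here vertex 2 appears in no bag, so the decomposition is invalid.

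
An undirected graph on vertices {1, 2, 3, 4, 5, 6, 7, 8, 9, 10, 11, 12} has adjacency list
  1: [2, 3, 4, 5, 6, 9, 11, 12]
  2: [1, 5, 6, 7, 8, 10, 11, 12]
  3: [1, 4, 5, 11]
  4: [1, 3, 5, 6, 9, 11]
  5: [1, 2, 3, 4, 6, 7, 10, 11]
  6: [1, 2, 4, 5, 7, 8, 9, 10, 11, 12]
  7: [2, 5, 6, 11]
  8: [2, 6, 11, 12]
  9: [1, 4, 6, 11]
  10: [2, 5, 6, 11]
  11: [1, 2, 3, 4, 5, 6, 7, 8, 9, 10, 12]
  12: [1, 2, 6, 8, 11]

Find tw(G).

A width-4 tree decomposition is:
Bags: B1 = {1, 4, 5, 6, 11}  B2 = {1, 4, 6, 9, 11}  B3 = {1, 2, 5, 6, 11}  B4 = {2, 5, 6, 7, 11}  B5 = {1, 3, 4, 5, 11}  B6 = {1, 2, 6, 11, 12}  B7 = {2, 6, 8, 11, 12}  B8 = {2, 5, 6, 10, 11}
Tree: B1–B2, B1–B3, B3–B4, B1–B5, B3–B6, B6–B7, B4–B8
The largest bag has 5 vertices, giving width 4; this decomposition certifies tw(G) ≤ 4. Conversely, {1, 3, 4, 5, 11} is a clique of size 5, and the vertices of any clique must share a bag in every tree decomposition; so some bag has ≥ 5 vertices and tw(G) ≥ 4. Hence tw(G) = 4 exactly.

4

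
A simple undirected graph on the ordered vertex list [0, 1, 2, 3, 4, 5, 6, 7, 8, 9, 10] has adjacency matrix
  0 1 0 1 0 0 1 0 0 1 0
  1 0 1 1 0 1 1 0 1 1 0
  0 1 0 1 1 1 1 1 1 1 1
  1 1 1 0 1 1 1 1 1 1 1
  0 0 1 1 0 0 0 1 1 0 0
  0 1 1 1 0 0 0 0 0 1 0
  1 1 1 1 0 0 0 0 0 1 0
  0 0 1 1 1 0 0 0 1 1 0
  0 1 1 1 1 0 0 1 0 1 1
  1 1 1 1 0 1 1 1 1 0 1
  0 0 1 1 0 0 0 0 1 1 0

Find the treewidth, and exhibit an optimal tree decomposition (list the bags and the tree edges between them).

Each bag holds 5 vertices, so the decomposition has width 4, which upper-bounds the treewidth. On the other hand G contains the 5-clique {0, 1, 3, 6, 9}. A clique must lie in a single bag of any decomposition, so no decomposition can have width below 4. Combining the bounds, tw(G) = 4.

Treewidth 4.
Bags: B1 = {1, 2, 3, 8, 9}  B2 = {1, 2, 3, 5, 9}  B3 = {2, 3, 7, 8, 9}  B4 = {1, 2, 3, 6, 9}  B5 = {2, 3, 8, 9, 10}  B6 = {0, 1, 3, 6, 9}  B7 = {2, 3, 4, 7, 8}
Tree: B1–B2, B1–B3, B2–B4, B1–B5, B4–B6, B3–B7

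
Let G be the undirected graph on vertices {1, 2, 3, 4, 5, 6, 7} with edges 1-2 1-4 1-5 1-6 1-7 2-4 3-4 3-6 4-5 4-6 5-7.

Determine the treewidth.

2

A width-2 tree decomposition is:
Bags: B1 = {1, 4, 5}  B2 = {1, 4, 6}  B3 = {1, 2, 4}  B4 = {3, 4, 6}  B5 = {1, 5, 7}
Tree: B1–B2, B2–B3, B2–B4, B1–B5
Every bag has size at most 3, so the width is 3 − 1 = 2 and tw(G) ≤ 2. Conversely, {1, 2, 4} is a clique of size 3, and the vertices of any clique must share a bag in every tree decomposition; so some bag has ≥ 3 vertices and tw(G) ≥ 2. The upper and lower bounds meet at 2, so that is the treewidth.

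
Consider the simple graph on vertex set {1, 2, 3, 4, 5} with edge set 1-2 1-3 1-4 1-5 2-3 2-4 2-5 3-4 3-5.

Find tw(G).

A width-3 tree decomposition is:
Bags: B1 = {1, 2, 3, 5}  B2 = {1, 2, 3, 4}
Tree: B1–B2
Each bag holds 4 vertices, so the decomposition has width 3, which upper-bounds the treewidth. For the lower bound, the 4 vertices {1, 2, 3, 4} are pairwise adjacent, and any tree decomposition puts a clique entirely inside one bag — forcing width ≥ 3. Combining the bounds, tw(G) = 3.

3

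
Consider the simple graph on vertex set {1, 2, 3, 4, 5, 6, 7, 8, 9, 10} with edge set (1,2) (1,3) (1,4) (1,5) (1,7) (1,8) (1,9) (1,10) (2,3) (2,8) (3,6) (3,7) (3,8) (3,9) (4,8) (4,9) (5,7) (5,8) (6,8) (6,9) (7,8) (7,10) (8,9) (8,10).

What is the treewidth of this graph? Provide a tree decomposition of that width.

Every bag has size at most 4, so the width is 4 − 1 = 3 and tw(G) ≤ 3. For the lower bound, the 4 vertices {1, 7, 8, 10} are pairwise adjacent, and any tree decomposition puts a clique entirely inside one bag — forcing width ≥ 3. Hence tw(G) = 3 exactly.

Treewidth 3.
One such decomposition:
Bags: B1 = {3, 6, 8, 9}  B2 = {1, 3, 8, 9}  B3 = {1, 2, 3, 8}  B4 = {1, 3, 7, 8}  B5 = {1, 4, 8, 9}  B6 = {1, 7, 8, 10}  B7 = {1, 5, 7, 8}
Tree: B1–B2, B2–B3, B3–B4, B2–B5, B4–B6, B6–B7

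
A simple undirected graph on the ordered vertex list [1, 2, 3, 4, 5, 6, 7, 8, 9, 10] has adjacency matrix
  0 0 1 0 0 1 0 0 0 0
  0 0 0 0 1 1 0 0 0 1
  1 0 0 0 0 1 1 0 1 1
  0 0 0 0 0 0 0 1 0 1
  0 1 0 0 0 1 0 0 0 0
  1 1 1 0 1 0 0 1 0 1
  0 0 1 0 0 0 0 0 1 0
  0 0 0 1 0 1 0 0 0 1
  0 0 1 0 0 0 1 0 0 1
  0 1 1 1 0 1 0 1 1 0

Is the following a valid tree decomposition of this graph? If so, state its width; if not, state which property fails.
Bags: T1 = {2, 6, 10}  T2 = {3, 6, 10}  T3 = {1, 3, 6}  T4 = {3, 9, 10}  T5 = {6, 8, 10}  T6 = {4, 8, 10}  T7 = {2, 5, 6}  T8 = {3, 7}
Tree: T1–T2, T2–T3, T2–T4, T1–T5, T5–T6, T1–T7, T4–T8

A tree decomposition must satisfy three properties: every vertex lies in some bag; for every edge, both endpoints lie together in some bag; and for every vertex, the bags containing it form a connected subtree. Here edge (9,7) lies in no bag, so the decomposition is invalid.

No — edge (9,7) lies in no bag.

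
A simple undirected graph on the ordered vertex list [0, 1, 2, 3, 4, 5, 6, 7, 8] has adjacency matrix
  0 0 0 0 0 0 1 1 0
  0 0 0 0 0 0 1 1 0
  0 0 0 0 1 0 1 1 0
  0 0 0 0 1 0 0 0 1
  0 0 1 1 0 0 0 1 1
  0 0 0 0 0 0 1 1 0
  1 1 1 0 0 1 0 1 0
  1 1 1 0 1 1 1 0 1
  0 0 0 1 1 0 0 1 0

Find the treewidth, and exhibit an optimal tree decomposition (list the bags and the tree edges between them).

The largest bag has 3 vertices, giving width 2; this decomposition certifies tw(G) ≤ 2. Conversely, {3, 4, 8} is a clique of size 3, and the vertices of any clique must share a bag in every tree decomposition; so some bag has ≥ 3 vertices and tw(G) ≥ 2. Combining the bounds, tw(G) = 2.

Treewidth 2.
One such decomposition:
Bags: B1 = {5, 6, 7}  B2 = {2, 6, 7}  B3 = {1, 6, 7}  B4 = {2, 4, 7}  B5 = {4, 7, 8}  B6 = {3, 4, 8}  B7 = {0, 6, 7}
Tree: B1–B2, B1–B3, B2–B4, B4–B5, B5–B6, B1–B7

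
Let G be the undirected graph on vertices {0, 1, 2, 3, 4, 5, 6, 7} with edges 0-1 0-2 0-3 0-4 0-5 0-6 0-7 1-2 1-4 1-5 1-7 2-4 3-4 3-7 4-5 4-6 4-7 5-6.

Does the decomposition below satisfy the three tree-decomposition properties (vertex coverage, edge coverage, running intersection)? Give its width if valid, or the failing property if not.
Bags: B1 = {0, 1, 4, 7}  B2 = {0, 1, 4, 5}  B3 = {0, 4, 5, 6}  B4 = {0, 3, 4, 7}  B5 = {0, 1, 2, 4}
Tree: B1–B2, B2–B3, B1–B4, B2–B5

Vertex coverage: the bags together contain {0, 1, 2, 3, 4, 5, 6, 7}, the full vertex set. Edge coverage: each edge of G has both endpoints in at least one bag. Running intersection: for every vertex, the bags containing it form a connected subtree. All three properties hold, so this is a valid tree decomposition of width max|bag| − 1 = 3, and hence tw(G) ≤ 3.

Yes; width 3.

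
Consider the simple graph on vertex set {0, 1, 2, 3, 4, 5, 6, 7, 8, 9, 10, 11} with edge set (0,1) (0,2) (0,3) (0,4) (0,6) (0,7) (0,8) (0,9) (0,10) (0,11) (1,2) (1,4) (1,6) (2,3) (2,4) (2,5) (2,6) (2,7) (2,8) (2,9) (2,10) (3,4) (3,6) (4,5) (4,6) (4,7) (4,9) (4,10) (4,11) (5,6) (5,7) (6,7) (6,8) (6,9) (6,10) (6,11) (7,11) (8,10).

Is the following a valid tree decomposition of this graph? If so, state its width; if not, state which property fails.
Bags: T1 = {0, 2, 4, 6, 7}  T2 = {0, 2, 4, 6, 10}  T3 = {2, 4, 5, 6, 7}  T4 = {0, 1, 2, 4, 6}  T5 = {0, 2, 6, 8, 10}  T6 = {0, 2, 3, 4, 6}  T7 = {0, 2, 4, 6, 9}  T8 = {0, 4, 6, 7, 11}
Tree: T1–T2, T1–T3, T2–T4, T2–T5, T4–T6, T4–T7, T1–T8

Vertex coverage: the bags together contain {0, 1, 2, 3, 4, 5, 6, 7, 8, 9, 10, 11}, the full vertex set. Edge coverage: each edge of G has both endpoints in at least one bag. Running intersection: for every vertex, the bags containing it form a connected subtree. All three properties hold, so this is a valid tree decomposition of width max|bag| − 1 = 4, and hence tw(G) ≤ 4.

Yes; width 4.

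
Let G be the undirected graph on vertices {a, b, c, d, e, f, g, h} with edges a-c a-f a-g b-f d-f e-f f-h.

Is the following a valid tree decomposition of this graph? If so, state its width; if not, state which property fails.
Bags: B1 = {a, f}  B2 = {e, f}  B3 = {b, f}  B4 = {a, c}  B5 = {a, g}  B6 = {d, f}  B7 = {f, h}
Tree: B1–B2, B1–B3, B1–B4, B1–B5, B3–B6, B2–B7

Every vertex of G appears in some bag (union = {a, b, c, d, e, f, g, h}); every edge is covered by a bag; and for each vertex v the set of bags containing v is connected in the bag tree. The decomposition is therefore valid. The largest bag has 2 vertices, so the width is 1.

Yes; width 1.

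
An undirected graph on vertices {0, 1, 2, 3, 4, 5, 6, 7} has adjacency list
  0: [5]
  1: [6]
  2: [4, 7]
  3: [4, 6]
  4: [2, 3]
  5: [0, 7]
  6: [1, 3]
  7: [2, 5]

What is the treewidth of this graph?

A width-1 tree decomposition is:
Bags: B1 = {1, 6}  B2 = {3, 6}  B3 = {3, 4}  B4 = {2, 4}  B5 = {2, 7}  B6 = {5, 7}  B7 = {0, 5}
Tree: B1–B2, B2–B3, B3–B4, B4–B5, B5–B6, B6–B7
Each bag holds 2 vertices, so the decomposition has width 1, which upper-bounds the treewidth. Any graph with an edge has treewidth ≥ 1, and G has the edge 1–6. Hence tw(G) = 1 exactly.

1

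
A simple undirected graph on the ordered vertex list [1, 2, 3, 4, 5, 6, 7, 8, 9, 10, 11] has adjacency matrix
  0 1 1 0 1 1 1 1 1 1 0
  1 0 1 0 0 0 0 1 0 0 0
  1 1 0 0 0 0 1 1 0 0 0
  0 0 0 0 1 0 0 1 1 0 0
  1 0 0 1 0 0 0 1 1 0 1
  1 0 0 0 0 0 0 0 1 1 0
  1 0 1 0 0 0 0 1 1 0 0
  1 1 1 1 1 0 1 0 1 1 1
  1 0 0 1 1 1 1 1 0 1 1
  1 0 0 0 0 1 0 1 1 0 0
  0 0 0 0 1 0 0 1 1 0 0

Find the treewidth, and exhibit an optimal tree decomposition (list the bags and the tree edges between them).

Treewidth 3.
One such decomposition:
Bags: B1 = {1, 5, 8, 9}  B2 = {4, 5, 8, 9}  B3 = {1, 8, 9, 10}  B4 = {1, 7, 8, 9}  B5 = {1, 3, 7, 8}  B6 = {1, 2, 3, 8}  B7 = {1, 6, 9, 10}  B8 = {5, 8, 9, 11}
Tree: B1–B2, B1–B3, B3–B4, B4–B5, B5–B6, B3–B7, B1–B8

Every bag has size at most 4, so the width is 4 − 1 = 3 and tw(G) ≤ 3. For the lower bound, the 4 vertices {1, 8, 9, 10} are pairwise adjacent, and any tree decomposition puts a clique entirely inside one bag — forcing width ≥ 3. Therefore the treewidth is 3.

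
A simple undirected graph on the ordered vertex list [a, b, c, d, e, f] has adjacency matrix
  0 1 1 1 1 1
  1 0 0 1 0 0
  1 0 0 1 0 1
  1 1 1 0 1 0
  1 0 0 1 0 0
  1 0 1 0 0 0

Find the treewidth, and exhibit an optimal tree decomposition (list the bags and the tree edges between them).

Each bag holds 3 vertices, so the decomposition has width 2, which upper-bounds the treewidth. On the other hand G contains the 3-clique {a, d, e}. A clique must lie in a single bag of any decomposition, so no decomposition can have width below 2. The upper and lower bounds meet at 2, so that is the treewidth.

Treewidth 2.
One such decomposition:
Bags: B1 = {a, d, e}  B2 = {a, c, d}  B3 = {a, c, f}  B4 = {a, b, d}
Tree: B1–B2, B2–B3, B2–B4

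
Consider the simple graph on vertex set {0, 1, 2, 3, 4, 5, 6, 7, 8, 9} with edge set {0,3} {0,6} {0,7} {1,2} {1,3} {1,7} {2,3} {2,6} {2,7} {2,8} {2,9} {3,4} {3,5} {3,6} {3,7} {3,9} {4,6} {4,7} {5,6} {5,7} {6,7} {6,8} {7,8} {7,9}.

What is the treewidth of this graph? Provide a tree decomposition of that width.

Treewidth 3.
One such decomposition:
Bags: B1 = {3, 5, 6, 7}  B2 = {2, 3, 6, 7}  B3 = {3, 4, 6, 7}  B4 = {1, 2, 3, 7}  B5 = {2, 3, 7, 9}  B6 = {2, 6, 7, 8}  B7 = {0, 3, 6, 7}
Tree: B1–B2, B2–B3, B2–B4, B4–B5, B2–B6, B3–B7

Every bag has size at most 4, so the width is 4 − 1 = 3 and tw(G) ≤ 3. For the lower bound, the 4 vertices {2, 6, 7, 8} are pairwise adjacent, and any tree decomposition puts a clique entirely inside one bag — forcing width ≥ 3. Combining the bounds, tw(G) = 3.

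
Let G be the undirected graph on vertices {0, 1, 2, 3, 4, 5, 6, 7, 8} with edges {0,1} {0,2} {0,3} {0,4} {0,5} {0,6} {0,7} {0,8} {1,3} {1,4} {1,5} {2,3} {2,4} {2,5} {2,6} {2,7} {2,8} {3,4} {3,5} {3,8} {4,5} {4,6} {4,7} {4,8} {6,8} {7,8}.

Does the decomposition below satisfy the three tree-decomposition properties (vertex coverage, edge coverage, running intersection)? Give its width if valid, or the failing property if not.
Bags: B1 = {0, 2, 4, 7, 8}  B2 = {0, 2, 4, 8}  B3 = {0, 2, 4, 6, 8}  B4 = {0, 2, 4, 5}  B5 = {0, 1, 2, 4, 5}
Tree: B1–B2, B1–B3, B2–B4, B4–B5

A tree decomposition must satisfy three properties: every vertex lies in some bag; for every edge, both endpoints lie together in some bag; and for every vertex, the bags containing it form a connected subtree. Here vertex 3 appears in no bag, so the decomposition is invalid.

No — vertex 3 appears in no bag.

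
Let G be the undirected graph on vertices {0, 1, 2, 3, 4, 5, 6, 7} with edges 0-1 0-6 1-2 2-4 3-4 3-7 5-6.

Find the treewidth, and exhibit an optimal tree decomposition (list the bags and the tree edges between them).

Every bag has size at most 2, so the width is 2 − 1 = 1 and tw(G) ≤ 1. G has an edge, so its treewidth is at least 1. The upper and lower bounds meet at 1, so that is the treewidth.

Treewidth 1.
Bags: B1 = {3, 7}  B2 = {3, 4}  B3 = {2, 4}  B4 = {1, 2}  B5 = {0, 1}  B6 = {0, 6}  B7 = {5, 6}
Tree: B1–B2, B2–B3, B3–B4, B4–B5, B5–B6, B6–B7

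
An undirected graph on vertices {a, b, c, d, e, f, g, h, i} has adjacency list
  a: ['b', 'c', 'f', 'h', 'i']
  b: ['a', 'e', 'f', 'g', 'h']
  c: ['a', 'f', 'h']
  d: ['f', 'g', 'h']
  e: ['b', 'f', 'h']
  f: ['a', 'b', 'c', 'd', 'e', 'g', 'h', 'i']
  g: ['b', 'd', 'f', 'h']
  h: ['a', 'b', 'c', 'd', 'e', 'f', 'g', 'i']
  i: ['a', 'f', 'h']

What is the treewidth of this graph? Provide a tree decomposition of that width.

Treewidth 3.
One optimal decomposition is:
Bags: B1 = {a, c, f, h}  B2 = {a, f, h, i}  B3 = {a, b, f, h}  B4 = {b, f, g, h}  B5 = {d, f, g, h}  B6 = {b, e, f, h}
Tree: B1–B2, B1–B3, B3–B4, B4–B5, B3–B6

The largest bag has 4 vertices, giving width 3; this decomposition certifies tw(G) ≤ 3. For the lower bound, the 4 vertices {d, f, g, h} are pairwise adjacent, and any tree decomposition puts a clique entirely inside one bag — forcing width ≥ 3. Hence tw(G) = 3 exactly.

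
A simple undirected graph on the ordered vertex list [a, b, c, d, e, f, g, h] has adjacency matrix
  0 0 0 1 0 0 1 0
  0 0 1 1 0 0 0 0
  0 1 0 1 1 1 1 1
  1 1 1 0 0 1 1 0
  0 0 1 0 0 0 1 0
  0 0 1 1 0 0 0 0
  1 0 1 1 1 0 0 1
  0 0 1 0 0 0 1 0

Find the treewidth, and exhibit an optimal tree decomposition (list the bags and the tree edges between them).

Treewidth 2.
One such decomposition:
Bags: B1 = {c, d, f}  B2 = {c, d, g}  B3 = {a, d, g}  B4 = {b, c, d}  B5 = {c, e, g}  B6 = {c, g, h}
Tree: B1–B2, B2–B3, B1–B4, B2–B5, B2–B6

Every bag has size at most 3, so the width is 3 − 1 = 2 and tw(G) ≤ 2. Conversely, {c, d, g} is a clique of size 3, and the vertices of any clique must share a bag in every tree decomposition; so some bag has ≥ 3 vertices and tw(G) ≥ 2. Combining the bounds, tw(G) = 2.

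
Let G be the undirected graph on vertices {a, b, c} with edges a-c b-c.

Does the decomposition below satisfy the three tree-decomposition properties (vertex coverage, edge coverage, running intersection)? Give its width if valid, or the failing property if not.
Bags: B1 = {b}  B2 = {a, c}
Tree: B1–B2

No — edge (c,b) lies in no bag.

A tree decomposition must satisfy three properties: every vertex lies in some bag; for every edge, both endpoints lie together in some bag; and for every vertex, the bags containing it form a connected subtree. Here edge (c,b) lies in no bag, so the decomposition is invalid.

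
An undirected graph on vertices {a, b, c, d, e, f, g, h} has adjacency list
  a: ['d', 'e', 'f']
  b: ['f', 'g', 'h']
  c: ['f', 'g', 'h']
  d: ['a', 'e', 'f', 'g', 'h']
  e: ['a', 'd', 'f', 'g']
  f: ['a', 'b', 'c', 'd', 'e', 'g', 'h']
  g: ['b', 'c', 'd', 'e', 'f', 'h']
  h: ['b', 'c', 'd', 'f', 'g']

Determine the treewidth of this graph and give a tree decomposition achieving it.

Every bag has size at most 4, so the width is 4 − 1 = 3 and tw(G) ≤ 3. On the other hand G contains the 4-clique {d, e, f, g}. A clique must lie in a single bag of any decomposition, so no decomposition can have width below 3. Combining the bounds, tw(G) = 3.

Treewidth 3.
One optimal decomposition is:
Bags: B1 = {a, d, e, f}  B2 = {d, e, f, g}  B3 = {d, f, g, h}  B4 = {c, f, g, h}  B5 = {b, f, g, h}
Tree: B1–B2, B2–B3, B3–B4, B4–B5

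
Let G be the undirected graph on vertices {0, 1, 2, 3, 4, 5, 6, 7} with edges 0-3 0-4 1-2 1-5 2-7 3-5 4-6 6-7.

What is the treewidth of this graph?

2

A width-2 tree decomposition is:
Bags: B1 = {1, 3, 5}  B2 = {1, 2, 3}  B3 = {2, 3, 7}  B4 = {3, 6, 7}  B5 = {3, 4, 6}  B6 = {0, 3, 4}
Tree: B1–B2, B2–B3, B3–B4, B4–B5, B5–B6
Every bag has size at most 3, so the width is 3 − 1 = 2 and tw(G) ≤ 2. For the lower bound, G contains the cycle 3–5–1–2–7–6–4–0–3, so G is not a forest; only forests have treewidth ≤ 1, hence tw(G) ≥ 2. Therefore the treewidth is 2.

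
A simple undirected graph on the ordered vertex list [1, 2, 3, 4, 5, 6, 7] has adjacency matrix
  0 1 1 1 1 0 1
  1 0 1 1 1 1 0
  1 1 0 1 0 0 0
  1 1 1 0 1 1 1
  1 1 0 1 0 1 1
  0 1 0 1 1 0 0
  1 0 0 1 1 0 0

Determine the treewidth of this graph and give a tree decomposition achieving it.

Treewidth 3.
One such decomposition:
Bags: B1 = {1, 2, 3, 4}  B2 = {1, 2, 4, 5}  B3 = {1, 4, 5, 7}  B4 = {2, 4, 5, 6}
Tree: B1–B2, B2–B3, B2–B4

Each bag holds 4 vertices, so the decomposition has width 3, which upper-bounds the treewidth. For the lower bound, the 4 vertices {1, 2, 3, 4} are pairwise adjacent, and any tree decomposition puts a clique entirely inside one bag — forcing width ≥ 3. The upper and lower bounds meet at 3, so that is the treewidth.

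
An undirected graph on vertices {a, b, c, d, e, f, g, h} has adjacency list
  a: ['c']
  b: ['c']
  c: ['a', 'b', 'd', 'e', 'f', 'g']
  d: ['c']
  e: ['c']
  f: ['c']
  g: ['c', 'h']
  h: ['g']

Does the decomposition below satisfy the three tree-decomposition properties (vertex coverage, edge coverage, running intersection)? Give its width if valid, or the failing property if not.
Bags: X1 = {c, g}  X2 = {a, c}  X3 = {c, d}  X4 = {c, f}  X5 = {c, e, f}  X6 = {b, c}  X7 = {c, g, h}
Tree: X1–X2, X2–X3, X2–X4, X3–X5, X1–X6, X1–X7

A tree decomposition must satisfy three properties: every vertex lies in some bag; for every edge, both endpoints lie together in some bag; and for every vertex, the bags containing it form a connected subtree. Here bags containing vertex f are not connected in the tree, so the decomposition is invalid.

No — bags containing vertex f are not connected in the tree.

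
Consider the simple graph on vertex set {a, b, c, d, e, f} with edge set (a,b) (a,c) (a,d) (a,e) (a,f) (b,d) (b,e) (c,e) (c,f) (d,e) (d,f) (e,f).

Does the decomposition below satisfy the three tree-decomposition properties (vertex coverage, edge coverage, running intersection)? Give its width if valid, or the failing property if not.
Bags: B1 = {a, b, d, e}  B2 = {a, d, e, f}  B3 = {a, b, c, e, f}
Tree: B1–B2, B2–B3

No — bags containing vertex b are not connected in the tree.

A tree decomposition must satisfy three properties: every vertex lies in some bag; for every edge, both endpoints lie together in some bag; and for every vertex, the bags containing it form a connected subtree. Here bags containing vertex b are not connected in the tree, so the decomposition is invalid.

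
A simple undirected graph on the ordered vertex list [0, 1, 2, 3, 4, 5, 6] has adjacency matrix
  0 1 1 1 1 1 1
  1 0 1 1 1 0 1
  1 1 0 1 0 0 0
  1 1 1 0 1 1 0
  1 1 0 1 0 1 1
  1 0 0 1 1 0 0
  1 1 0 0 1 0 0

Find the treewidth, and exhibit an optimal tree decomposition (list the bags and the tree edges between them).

Treewidth 3.
One optimal decomposition is:
Bags: B1 = {0, 1, 2, 3}  B2 = {0, 1, 3, 4}  B3 = {0, 3, 4, 5}  B4 = {0, 1, 4, 6}
Tree: B1–B2, B2–B3, B2–B4

The largest bag has 4 vertices, giving width 3; this decomposition certifies tw(G) ≤ 3. On the other hand G contains the 4-clique {0, 1, 2, 3}. A clique must lie in a single bag of any decomposition, so no decomposition can have width below 3. Combining the bounds, tw(G) = 3.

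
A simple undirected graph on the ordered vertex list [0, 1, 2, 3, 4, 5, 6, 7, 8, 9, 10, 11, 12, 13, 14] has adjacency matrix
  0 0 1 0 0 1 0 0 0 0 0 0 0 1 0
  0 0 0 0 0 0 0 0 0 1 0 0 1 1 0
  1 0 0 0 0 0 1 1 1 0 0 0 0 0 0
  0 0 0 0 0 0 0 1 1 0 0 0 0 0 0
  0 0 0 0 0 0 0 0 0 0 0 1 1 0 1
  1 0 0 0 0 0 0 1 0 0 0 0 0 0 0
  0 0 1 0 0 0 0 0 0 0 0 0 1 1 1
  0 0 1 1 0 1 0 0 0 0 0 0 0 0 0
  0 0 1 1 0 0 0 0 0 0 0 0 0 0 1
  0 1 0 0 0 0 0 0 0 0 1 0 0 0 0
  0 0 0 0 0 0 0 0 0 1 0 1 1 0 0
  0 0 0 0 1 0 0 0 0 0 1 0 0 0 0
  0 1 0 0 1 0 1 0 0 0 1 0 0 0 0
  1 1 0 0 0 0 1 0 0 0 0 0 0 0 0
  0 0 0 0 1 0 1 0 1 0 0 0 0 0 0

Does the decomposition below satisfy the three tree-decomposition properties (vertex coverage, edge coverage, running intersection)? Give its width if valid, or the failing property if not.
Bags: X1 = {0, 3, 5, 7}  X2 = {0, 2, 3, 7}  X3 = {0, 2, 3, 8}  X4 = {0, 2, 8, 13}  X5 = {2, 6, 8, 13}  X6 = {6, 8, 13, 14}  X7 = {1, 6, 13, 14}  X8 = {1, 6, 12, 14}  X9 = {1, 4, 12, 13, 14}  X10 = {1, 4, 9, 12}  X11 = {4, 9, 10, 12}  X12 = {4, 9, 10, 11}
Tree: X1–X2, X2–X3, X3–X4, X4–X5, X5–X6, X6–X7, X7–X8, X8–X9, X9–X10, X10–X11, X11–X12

No — bags containing vertex 13 are not connected in the tree.

A tree decomposition must satisfy three properties: every vertex lies in some bag; for every edge, both endpoints lie together in some bag; and for every vertex, the bags containing it form a connected subtree. Here bags containing vertex 13 are not connected in the tree, so the decomposition is invalid.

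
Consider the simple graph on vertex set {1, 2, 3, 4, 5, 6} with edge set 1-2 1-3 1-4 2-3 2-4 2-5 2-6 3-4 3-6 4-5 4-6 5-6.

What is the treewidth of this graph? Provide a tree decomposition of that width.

Treewidth 3.
Bags: B1 = {2, 3, 4, 6}  B2 = {1, 2, 3, 4}  B3 = {2, 4, 5, 6}
Tree: B1–B2, B1–B3

The largest bag has 4 vertices, giving width 3; this decomposition certifies tw(G) ≤ 3. Conversely, {1, 2, 3, 4} is a clique of size 4, and the vertices of any clique must share a bag in every tree decomposition; so some bag has ≥ 4 vertices and tw(G) ≥ 3. Therefore the treewidth is 3.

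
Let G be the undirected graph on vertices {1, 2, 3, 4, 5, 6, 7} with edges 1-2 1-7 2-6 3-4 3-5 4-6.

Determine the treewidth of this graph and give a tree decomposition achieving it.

Every bag has size at most 2, so the width is 2 − 1 = 1 and tw(G) ≤ 1. Any graph with an edge has treewidth ≥ 1, and G has the edge 7–1. Therefore the treewidth is 1.

Treewidth 1.
Bags: B1 = {1, 7}  B2 = {1, 2}  B3 = {2, 6}  B4 = {4, 6}  B5 = {3, 4}  B6 = {3, 5}
Tree: B1–B2, B2–B3, B3–B4, B4–B5, B5–B6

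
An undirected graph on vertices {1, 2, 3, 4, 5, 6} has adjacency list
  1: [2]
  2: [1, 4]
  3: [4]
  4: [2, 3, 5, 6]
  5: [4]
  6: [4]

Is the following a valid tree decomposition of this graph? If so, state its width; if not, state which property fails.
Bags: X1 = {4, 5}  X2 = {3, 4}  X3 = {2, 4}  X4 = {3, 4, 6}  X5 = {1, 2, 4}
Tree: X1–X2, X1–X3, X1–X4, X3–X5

A tree decomposition must satisfy three properties: every vertex lies in some bag; for every edge, both endpoints lie together in some bag; and for every vertex, the bags containing it form a connected subtree. Here bags containing vertex 3 are not connected in the tree, so the decomposition is invalid.

No — bags containing vertex 3 are not connected in the tree.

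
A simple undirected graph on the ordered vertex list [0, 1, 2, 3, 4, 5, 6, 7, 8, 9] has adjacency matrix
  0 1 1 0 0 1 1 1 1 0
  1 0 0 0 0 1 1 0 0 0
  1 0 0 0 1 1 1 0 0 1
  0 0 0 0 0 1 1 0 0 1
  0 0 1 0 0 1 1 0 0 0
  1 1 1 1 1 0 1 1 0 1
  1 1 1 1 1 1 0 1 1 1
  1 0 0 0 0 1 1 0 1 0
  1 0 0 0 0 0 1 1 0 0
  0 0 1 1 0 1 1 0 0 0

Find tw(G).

3

A width-3 tree decomposition is:
Bags: B1 = {2, 5, 6, 9}  B2 = {3, 5, 6, 9}  B3 = {0, 2, 5, 6}  B4 = {0, 5, 6, 7}  B5 = {0, 1, 5, 6}  B6 = {2, 4, 5, 6}  B7 = {0, 6, 7, 8}
Tree: B1–B2, B1–B3, B3–B4, B3–B5, B3–B6, B4–B7
Every bag has size at most 4, so the width is 4 − 1 = 3 and tw(G) ≤ 3. Conversely, {0, 6, 7, 8} is a clique of size 4, and the vertices of any clique must share a bag in every tree decomposition; so some bag has ≥ 4 vertices and tw(G) ≥ 3. Hence tw(G) = 3 exactly.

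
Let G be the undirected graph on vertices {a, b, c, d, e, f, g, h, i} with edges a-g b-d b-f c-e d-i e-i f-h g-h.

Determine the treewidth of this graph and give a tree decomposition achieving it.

Treewidth 1.
Bags: B1 = {c, e}  B2 = {e, i}  B3 = {d, i}  B4 = {b, d}  B5 = {b, f}  B6 = {f, h}  B7 = {g, h}  B8 = {a, g}
Tree: B1–B2, B2–B3, B3–B4, B4–B5, B5–B6, B6–B7, B7–B8

Every bag has size at most 2, so the width is 2 − 1 = 1 and tw(G) ≤ 1. Since G has at least one edge (e.g. c–e), it is not an edgeless graph, so tw(G) ≥ 1. The upper and lower bounds meet at 1, so that is the treewidth.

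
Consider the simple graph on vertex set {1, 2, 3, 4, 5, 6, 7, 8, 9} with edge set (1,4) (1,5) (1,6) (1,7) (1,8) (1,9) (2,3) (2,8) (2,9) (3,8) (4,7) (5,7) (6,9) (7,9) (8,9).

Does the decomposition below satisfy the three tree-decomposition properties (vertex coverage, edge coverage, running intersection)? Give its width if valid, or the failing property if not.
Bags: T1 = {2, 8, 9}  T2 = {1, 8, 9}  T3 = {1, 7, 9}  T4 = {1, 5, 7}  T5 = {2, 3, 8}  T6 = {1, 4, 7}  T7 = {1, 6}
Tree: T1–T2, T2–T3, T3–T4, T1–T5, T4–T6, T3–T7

No — edge (9,6) lies in no bag.

A tree decomposition must satisfy three properties: every vertex lies in some bag; for every edge, both endpoints lie together in some bag; and for every vertex, the bags containing it form a connected subtree. Here edge (9,6) lies in no bag, so the decomposition is invalid.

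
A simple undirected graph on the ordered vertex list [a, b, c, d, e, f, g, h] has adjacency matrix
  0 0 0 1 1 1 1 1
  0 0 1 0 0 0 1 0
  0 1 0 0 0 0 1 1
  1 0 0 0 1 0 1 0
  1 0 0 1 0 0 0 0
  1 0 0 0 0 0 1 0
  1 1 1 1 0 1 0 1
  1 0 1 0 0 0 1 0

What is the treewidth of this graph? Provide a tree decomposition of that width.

Every bag has size at most 3, so the width is 3 − 1 = 2 and tw(G) ≤ 2. For the lower bound, the 3 vertices {c, g, h} are pairwise adjacent, and any tree decomposition puts a clique entirely inside one bag — forcing width ≥ 2. Combining the bounds, tw(G) = 2.

Treewidth 2.
One such decomposition:
Bags: B1 = {a, d, g}  B2 = {a, g, h}  B3 = {c, g, h}  B4 = {a, f, g}  B5 = {b, c, g}  B6 = {a, d, e}
Tree: B1–B2, B2–B3, B1–B4, B3–B5, B1–B6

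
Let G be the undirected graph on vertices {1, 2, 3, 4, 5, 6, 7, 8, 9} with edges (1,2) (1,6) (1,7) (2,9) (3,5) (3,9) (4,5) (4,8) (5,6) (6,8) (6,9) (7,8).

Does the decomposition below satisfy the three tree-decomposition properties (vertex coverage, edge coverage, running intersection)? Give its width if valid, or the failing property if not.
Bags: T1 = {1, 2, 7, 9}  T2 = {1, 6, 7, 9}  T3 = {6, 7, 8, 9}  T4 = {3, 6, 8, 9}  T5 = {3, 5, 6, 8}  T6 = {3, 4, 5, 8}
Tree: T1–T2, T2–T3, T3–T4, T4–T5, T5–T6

Checking the three conditions: (i) the bags cover all of {1, 2, 3, 4, 5, 6, 7, 8, 9}; (ii) for each edge, some bag contains both endpoints; (iii) the bags containing any fixed vertex form a subtree. All hold, so the decomposition is valid with width 4 − 1 = 3.

Yes; width 3.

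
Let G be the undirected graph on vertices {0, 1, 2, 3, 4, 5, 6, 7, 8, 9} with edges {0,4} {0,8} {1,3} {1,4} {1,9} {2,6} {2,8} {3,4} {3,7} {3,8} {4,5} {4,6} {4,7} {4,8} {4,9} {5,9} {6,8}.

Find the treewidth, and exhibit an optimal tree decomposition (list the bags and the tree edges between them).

Treewidth 2.
One optimal decomposition is:
Bags: B1 = {1, 3, 4}  B2 = {1, 4, 9}  B3 = {3, 4, 8}  B4 = {3, 4, 7}  B5 = {4, 6, 8}  B6 = {0, 4, 8}  B7 = {4, 5, 9}  B8 = {2, 6, 8}
Tree: B1–B2, B1–B3, B1–B4, B3–B5, B5–B6, B2–B7, B5–B8

Every bag has size at most 3, so the width is 3 − 1 = 2 and tw(G) ≤ 2. On the other hand G contains the 3-clique {2, 6, 8}. A clique must lie in a single bag of any decomposition, so no decomposition can have width below 2. Therefore the treewidth is 2.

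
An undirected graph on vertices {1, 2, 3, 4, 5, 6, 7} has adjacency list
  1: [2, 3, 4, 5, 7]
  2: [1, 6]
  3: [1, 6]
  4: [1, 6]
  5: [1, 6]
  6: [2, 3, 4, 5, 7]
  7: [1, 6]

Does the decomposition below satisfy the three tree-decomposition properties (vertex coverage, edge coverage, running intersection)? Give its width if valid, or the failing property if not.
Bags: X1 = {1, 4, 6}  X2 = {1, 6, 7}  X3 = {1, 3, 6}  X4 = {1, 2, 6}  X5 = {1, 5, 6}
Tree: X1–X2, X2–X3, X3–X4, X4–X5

Every vertex of G appears in some bag (union = {1, 2, 3, 4, 5, 6, 7}); every edge is covered by a bag; and for each vertex v the set of bags containing v is connected in the bag tree. The decomposition is therefore valid. The largest bag has 3 vertices, so the width is 2.

Yes; width 2.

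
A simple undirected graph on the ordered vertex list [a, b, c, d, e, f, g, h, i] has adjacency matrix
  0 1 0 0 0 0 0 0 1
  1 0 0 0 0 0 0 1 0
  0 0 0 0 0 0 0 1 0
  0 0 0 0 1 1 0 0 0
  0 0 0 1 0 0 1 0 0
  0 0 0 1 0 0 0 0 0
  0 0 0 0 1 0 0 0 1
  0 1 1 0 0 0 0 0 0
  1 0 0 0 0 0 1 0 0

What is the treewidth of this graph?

1

A width-1 tree decomposition is:
Bags: B1 = {c, h}  B2 = {b, h}  B3 = {a, b}  B4 = {a, i}  B5 = {g, i}  B6 = {e, g}  B7 = {d, e}  B8 = {d, f}
Tree: B1–B2, B2–B3, B3–B4, B4–B5, B5–B6, B6–B7, B7–B8
The largest bag has 2 vertices, giving width 1; this decomposition certifies tw(G) ≤ 1. G has an edge, so its treewidth is at least 1. Hence tw(G) = 1 exactly.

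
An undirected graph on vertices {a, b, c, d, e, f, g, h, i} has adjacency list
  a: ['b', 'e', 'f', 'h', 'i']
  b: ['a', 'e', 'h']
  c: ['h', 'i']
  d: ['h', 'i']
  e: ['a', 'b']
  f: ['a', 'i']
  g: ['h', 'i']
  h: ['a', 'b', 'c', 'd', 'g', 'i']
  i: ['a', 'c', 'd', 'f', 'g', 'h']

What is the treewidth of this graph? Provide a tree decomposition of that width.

Treewidth 2.
One optimal decomposition is:
Bags: B1 = {a, f, i}  B2 = {a, h, i}  B3 = {g, h, i}  B4 = {c, h, i}  B5 = {a, b, h}  B6 = {a, b, e}  B7 = {d, h, i}
Tree: B1–B2, B2–B3, B2–B4, B2–B5, B5–B6, B2–B7

Each bag holds 3 vertices, so the decomposition has width 2, which upper-bounds the treewidth. Conversely, {a, b, e} is a clique of size 3, and the vertices of any clique must share a bag in every tree decomposition; so some bag has ≥ 3 vertices and tw(G) ≥ 2. Therefore the treewidth is 2.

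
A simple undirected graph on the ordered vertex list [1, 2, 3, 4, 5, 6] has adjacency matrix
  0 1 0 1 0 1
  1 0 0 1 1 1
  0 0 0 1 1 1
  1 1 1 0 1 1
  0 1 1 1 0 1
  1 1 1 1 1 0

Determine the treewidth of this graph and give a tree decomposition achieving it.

Treewidth 3.
One such decomposition:
Bags: B1 = {2, 4, 5, 6}  B2 = {3, 4, 5, 6}  B3 = {1, 2, 4, 6}
Tree: B1–B2, B1–B3

The largest bag has 4 vertices, giving width 3; this decomposition certifies tw(G) ≤ 3. On the other hand G contains the 4-clique {1, 2, 4, 6}. A clique must lie in a single bag of any decomposition, so no decomposition can have width below 3. Hence tw(G) = 3 exactly.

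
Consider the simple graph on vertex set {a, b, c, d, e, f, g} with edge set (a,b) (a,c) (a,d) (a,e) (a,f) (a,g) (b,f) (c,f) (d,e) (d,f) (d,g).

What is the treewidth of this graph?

A width-2 tree decomposition is:
Bags: B1 = {a, d, f}  B2 = {a, d, e}  B3 = {a, b, f}  B4 = {a, c, f}  B5 = {a, d, g}
Tree: B1–B2, B1–B3, B1–B4, B1–B5
Each bag holds 3 vertices, so the decomposition has width 2, which upper-bounds the treewidth. Conversely, {a, d, g} is a clique of size 3, and the vertices of any clique must share a bag in every tree decomposition; so some bag has ≥ 3 vertices and tw(G) ≥ 2. Hence tw(G) = 2 exactly.

2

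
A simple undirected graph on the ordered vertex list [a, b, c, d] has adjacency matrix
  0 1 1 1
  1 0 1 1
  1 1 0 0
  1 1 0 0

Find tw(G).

A width-2 tree decomposition is:
Bags: B1 = {a, b, c}  B2 = {a, b, d}
Tree: B1–B2
The largest bag has 3 vertices, giving width 2; this decomposition certifies tw(G) ≤ 2. For the lower bound, the 3 vertices {a, b, d} are pairwise adjacent, and any tree decomposition puts a clique entirely inside one bag — forcing width ≥ 2. Therefore the treewidth is 2.

2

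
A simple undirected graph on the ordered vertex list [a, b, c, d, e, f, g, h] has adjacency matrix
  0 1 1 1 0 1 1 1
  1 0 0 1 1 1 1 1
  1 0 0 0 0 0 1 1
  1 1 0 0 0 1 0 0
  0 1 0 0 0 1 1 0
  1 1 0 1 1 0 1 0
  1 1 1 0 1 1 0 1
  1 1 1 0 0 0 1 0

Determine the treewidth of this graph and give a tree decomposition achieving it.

Treewidth 3.
Bags: B1 = {a, b, g, h}  B2 = {a, b, f, g}  B3 = {a, b, d, f}  B4 = {b, e, f, g}  B5 = {a, c, g, h}
Tree: B1–B2, B2–B3, B2–B4, B1–B5

Every bag has size at most 4, so the width is 4 − 1 = 3 and tw(G) ≤ 3. For the lower bound, the 4 vertices {a, b, d, f} are pairwise adjacent, and any tree decomposition puts a clique entirely inside one bag — forcing width ≥ 3. Combining the bounds, tw(G) = 3.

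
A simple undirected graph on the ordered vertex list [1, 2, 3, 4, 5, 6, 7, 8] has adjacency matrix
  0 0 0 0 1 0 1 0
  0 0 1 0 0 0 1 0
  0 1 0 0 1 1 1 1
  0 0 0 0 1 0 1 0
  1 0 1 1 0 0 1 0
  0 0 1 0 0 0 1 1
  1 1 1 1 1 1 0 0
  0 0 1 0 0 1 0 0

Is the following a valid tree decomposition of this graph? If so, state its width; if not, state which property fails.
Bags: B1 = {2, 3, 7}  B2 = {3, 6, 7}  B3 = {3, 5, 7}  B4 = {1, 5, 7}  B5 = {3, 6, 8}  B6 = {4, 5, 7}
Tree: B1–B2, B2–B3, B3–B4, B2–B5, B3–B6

Yes; width 2.

Checking the three conditions: (i) the bags cover all of {1, 2, 3, 4, 5, 6, 7, 8}; (ii) for each edge, some bag contains both endpoints; (iii) the bags containing any fixed vertex form a subtree. All hold, so the decomposition is valid with width 3 − 1 = 2.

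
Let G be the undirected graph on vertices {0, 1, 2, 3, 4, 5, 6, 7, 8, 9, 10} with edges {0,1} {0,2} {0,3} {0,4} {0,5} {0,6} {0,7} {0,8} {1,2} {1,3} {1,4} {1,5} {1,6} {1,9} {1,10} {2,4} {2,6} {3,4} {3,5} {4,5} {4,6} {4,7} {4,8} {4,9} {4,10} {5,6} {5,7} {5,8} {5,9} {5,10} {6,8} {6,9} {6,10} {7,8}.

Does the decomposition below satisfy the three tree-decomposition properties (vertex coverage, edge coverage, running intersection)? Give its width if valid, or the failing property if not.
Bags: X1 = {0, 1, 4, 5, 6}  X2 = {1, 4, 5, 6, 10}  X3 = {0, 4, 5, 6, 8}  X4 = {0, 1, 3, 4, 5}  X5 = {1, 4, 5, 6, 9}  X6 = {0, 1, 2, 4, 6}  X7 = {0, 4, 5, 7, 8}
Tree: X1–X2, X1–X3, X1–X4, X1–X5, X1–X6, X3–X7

Checking the three conditions: (i) the bags cover all of {0, 1, 2, 3, 4, 5, 6, 7, 8, 9, 10}; (ii) for each edge, some bag contains both endpoints; (iii) the bags containing any fixed vertex form a subtree. All hold, so the decomposition is valid with width 5 − 1 = 4.

Yes; width 4.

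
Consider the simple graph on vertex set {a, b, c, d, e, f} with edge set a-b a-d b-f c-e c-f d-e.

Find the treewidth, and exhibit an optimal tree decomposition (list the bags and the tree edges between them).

Treewidth 2.
One optimal decomposition is:
Bags: B1 = {c, d, e}  B2 = {a, c, d}  B3 = {a, b, c}  B4 = {b, c, f}
Tree: B1–B2, B2–B3, B3–B4

Every bag has size at most 3, so the width is 3 − 1 = 2 and tw(G) ≤ 2. For the lower bound, G contains the cycle c–e–d–a–b–f–c, so G is not a forest; only forests have treewidth ≤ 1, hence tw(G) ≥ 2. Therefore the treewidth is 2.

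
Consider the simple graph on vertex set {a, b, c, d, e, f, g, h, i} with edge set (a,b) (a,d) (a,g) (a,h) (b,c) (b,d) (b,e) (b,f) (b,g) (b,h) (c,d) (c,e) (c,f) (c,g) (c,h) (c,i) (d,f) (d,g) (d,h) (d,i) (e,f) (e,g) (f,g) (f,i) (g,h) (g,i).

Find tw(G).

4

A width-4 tree decomposition is:
Bags: B1 = {b, c, d, f, g}  B2 = {c, d, f, g, i}  B3 = {b, c, e, f, g}  B4 = {b, c, d, g, h}  B5 = {a, b, d, g, h}
Tree: B1–B2, B1–B3, B1–B4, B4–B5
Each bag holds 5 vertices, so the decomposition has width 4, which upper-bounds the treewidth. Conversely, {b, c, d, g, h} is a clique of size 5, and the vertices of any clique must share a bag in every tree decomposition; so some bag has ≥ 5 vertices and tw(G) ≥ 4. Hence tw(G) = 4 exactly.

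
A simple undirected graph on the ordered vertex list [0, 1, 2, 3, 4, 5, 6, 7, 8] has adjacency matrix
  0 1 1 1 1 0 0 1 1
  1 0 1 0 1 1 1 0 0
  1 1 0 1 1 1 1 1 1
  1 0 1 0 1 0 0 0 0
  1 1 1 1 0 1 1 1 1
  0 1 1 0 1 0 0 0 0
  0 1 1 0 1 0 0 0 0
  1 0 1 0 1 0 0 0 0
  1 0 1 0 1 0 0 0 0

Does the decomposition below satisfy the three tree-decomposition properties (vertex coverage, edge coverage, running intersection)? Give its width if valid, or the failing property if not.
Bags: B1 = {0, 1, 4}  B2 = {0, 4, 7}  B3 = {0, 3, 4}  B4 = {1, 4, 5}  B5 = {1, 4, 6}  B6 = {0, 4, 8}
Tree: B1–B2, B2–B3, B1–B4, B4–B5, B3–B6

No — vertex 2 appears in no bag.

A tree decomposition must satisfy three properties: every vertex lies in some bag; for every edge, both endpoints lie together in some bag; and for every vertex, the bags containing it form a connected subtree. Here vertex 2 appears in no bag, so the decomposition is invalid.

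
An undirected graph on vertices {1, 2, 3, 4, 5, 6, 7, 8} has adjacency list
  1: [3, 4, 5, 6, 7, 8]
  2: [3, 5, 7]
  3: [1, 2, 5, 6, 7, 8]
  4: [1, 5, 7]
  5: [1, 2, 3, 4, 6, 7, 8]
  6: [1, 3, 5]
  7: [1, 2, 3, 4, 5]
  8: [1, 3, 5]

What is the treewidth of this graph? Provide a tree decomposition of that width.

Treewidth 3.
Bags: B1 = {1, 3, 5, 7}  B2 = {1, 3, 5, 8}  B3 = {2, 3, 5, 7}  B4 = {1, 3, 5, 6}  B5 = {1, 4, 5, 7}
Tree: B1–B2, B1–B3, B2–B4, B1–B5

Every bag has size at most 4, so the width is 4 − 1 = 3 and tw(G) ≤ 3. For the lower bound, the 4 vertices {1, 3, 5, 8} are pairwise adjacent, and any tree decomposition puts a clique entirely inside one bag — forcing width ≥ 3. Hence tw(G) = 3 exactly.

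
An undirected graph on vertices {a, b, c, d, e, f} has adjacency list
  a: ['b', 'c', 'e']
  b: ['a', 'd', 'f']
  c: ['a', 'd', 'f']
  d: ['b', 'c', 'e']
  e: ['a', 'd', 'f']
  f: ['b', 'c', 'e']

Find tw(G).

A width-3 tree decomposition is:
Bags: B1 = {a, b, d, f}  B2 = {a, c, d, f}  B3 = {a, d, e, f}
Tree: B1–B2, B2–B3
The largest bag has 4 vertices, giving width 3; this decomposition certifies tw(G) ≤ 3. For the lower bound: the 4 vertex sets {b,d}, {a,c}, {f}, {e} are disjoint, each induces a connected subgraph, and every pair is joined by at least one edge of G. Contracting each set to a single vertex therefore yields K_{4} as a minor, and since treewidth is minor-monotone, tw(G) ≥ tw(K_{4}) = 3. Hence tw(G) = 3 exactly.

3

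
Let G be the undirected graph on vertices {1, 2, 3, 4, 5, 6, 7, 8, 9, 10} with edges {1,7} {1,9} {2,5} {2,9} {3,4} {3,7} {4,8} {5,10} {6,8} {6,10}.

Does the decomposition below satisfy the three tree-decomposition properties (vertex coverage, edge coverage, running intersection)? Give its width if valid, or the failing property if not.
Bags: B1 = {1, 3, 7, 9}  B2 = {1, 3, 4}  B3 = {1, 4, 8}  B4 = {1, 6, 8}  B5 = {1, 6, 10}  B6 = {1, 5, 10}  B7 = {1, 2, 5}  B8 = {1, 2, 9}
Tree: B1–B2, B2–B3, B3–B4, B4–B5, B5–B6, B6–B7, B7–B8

No — bags containing vertex 9 are not connected in the tree.

A tree decomposition must satisfy three properties: every vertex lies in some bag; for every edge, both endpoints lie together in some bag; and for every vertex, the bags containing it form a connected subtree. Here bags containing vertex 9 are not connected in the tree, so the decomposition is invalid.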